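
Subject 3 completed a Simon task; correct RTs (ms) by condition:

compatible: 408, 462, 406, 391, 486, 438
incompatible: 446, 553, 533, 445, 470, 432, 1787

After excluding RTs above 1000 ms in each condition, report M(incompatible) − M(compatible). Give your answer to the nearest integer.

incompatible: exclude 1787
M(compatible) = 2591/6 = 431.833
M(incompatible) = 2879/6 = 479.833
Difference = 479.833 − 431.833 = 48.000 ms

48 ms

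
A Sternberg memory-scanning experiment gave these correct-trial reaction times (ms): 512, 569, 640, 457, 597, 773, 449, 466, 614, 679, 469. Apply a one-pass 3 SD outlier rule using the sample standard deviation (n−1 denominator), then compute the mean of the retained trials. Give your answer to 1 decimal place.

565.9 ms

n = 11, ΣRT = 6225, M = 565.909
Σ(x−M)² = 112262.91; s = √(112262.91/10) = 105.954
Cutoffs: 565.909 ± 3·105.954 → [248.0, 883.8]
No RTs fall outside the cutoffs; all 11 retained. Mean = 6225/11 = 565.909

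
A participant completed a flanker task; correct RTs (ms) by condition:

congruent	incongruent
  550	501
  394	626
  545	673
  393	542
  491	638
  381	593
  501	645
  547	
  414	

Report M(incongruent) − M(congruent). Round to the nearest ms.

134 ms

M(congruent) = 4216/9 = 468.444
M(incongruent) = 4218/7 = 602.571
Difference = 602.571 − 468.444 = 134.127 ms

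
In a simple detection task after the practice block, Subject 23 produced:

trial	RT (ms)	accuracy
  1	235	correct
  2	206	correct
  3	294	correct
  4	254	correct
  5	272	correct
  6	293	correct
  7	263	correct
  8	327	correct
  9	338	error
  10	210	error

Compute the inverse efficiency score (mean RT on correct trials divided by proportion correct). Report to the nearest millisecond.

335 ms

Correct trials (n=8): 235, 206, 294, 254, 272, 293, 263, 327
Mean correct RT = 2144/8 = 268.0000 ms
Proportion correct = 8/10
IES = 268.0000 / (8/10) = 335.000 ms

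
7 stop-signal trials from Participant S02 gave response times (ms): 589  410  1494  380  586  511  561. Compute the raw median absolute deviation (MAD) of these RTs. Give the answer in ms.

50 ms

Sorted: 380, 410, 511, 561, 586, 589, 1494 → median = 561
|x − 561|: 28, 151, 933, 181, 25, 50, 0
Sorted deviations: 0, 25, 28, 50, 151, 181, 933 → MAD = 50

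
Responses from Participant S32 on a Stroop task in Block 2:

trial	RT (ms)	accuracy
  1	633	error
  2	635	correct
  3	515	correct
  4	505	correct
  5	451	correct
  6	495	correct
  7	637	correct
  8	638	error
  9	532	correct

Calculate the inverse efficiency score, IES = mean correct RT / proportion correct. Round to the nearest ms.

692 ms

Correct trials (n=7): 635, 515, 505, 451, 495, 637, 532
Mean correct RT = 3770/7 = 538.5714 ms
Proportion correct = 7/9
IES = 538.5714 / (7/9) = 692.449 ms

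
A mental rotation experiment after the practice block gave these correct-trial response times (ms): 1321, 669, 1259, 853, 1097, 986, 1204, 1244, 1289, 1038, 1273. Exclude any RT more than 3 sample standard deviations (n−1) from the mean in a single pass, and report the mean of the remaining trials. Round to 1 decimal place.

1112.1 ms

n = 11, ΣRT = 12233, M = 1112.091
Σ(x−M)² = 433334.91; s = √(433334.91/10) = 208.167
Cutoffs: 1112.091 ± 3·208.167 → [487.6, 1736.6]
No RTs fall outside the cutoffs; all 11 retained. Mean = 12233/11 = 1112.091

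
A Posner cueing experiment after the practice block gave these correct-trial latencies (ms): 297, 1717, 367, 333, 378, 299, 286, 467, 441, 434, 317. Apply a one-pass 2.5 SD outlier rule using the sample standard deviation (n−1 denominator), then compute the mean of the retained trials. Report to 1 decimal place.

n = 11, ΣRT = 5336, M = 485.091
Σ(x−M)² = 1708926.91; s = √(1708926.91/10) = 413.392
Cutoffs: 485.091 ± 2.5·413.392 → [-548.4, 1518.6]
Outside: 1717 → excluded.
Retained (n=10): Σ = 3619, mean = 3619/10 = 361.900

361.9 ms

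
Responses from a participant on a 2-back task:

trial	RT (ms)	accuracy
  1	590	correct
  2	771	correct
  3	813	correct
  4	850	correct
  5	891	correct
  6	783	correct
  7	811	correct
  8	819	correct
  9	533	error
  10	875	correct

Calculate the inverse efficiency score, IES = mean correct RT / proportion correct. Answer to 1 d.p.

889.3 ms

Correct trials (n=9): 590, 771, 813, 850, 891, 783, 811, 819, 875
Mean correct RT = 7203/9 = 800.3333 ms
Proportion correct = 9/10
IES = 800.3333 / (9/10) = 889.259 ms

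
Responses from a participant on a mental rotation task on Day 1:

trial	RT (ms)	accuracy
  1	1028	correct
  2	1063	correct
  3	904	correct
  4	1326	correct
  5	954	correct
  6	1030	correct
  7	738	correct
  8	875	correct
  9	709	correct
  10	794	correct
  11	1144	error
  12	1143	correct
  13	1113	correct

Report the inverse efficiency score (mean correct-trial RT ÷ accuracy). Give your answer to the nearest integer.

Correct trials (n=12): 1028, 1063, 904, 1326, 954, 1030, 738, 875, 709, 794, 1143, 1113
Mean correct RT = 11677/12 = 973.0833 ms
Proportion correct = 12/13
IES = 973.0833 / (12/13) = 1054.174 ms

1054 ms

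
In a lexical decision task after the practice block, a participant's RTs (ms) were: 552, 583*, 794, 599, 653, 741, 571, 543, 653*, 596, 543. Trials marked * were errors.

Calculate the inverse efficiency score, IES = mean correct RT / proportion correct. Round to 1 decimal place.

759.4 ms

Correct trials (n=9): 552, 794, 599, 653, 741, 571, 543, 596, 543
Mean correct RT = 5592/9 = 621.3333 ms
Proportion correct = 9/11
IES = 621.3333 / (9/11) = 759.407 ms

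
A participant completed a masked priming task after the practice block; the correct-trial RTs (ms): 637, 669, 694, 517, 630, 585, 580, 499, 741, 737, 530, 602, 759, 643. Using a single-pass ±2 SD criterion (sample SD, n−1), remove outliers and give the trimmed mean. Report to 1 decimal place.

630.2 ms

n = 14, ΣRT = 8823, M = 630.214
Σ(x−M)² = 91484.36; s = √(91484.36/13) = 83.888
Cutoffs: 630.214 ± 2·83.888 → [462.4, 798.0]
No RTs fall outside the cutoffs; all 14 retained. Mean = 8823/14 = 630.214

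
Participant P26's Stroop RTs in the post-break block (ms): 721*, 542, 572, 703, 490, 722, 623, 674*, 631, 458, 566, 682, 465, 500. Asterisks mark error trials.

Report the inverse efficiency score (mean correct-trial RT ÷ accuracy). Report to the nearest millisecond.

676 ms

Correct trials (n=12): 542, 572, 703, 490, 722, 623, 631, 458, 566, 682, 465, 500
Mean correct RT = 6954/12 = 579.5000 ms
Proportion correct = 12/14
IES = 579.5000 / (12/14) = 676.083 ms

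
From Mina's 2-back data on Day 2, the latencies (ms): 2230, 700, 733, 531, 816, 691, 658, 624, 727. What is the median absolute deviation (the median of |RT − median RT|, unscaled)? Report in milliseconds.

42 ms

Sorted: 531, 624, 658, 691, 700, 727, 733, 816, 2230 → median = 700
|x − 700|: 1530, 0, 33, 169, 116, 9, 42, 76, 27
Sorted deviations: 0, 9, 27, 33, 42, 76, 116, 169, 1530 → MAD = 42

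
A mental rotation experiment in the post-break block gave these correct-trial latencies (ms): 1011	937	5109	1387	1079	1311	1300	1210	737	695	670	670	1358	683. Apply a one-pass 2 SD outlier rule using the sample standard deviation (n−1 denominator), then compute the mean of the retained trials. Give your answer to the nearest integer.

1004 ms

n = 14, ΣRT = 18157, M = 1296.929
Σ(x−M)² = 16649116.93; s = √(16649116.93/13) = 1131.681
Cutoffs: 1296.929 ± 2·1131.681 → [-966.4, 3560.3]
Outside: 5109 → excluded.
Retained (n=13): Σ = 13048, mean = 13048/13 = 1003.692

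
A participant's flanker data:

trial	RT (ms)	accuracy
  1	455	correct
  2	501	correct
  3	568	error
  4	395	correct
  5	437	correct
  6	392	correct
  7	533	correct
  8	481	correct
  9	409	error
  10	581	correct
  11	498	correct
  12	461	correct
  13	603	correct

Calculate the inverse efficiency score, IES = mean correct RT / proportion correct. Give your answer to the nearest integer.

Correct trials (n=11): 455, 501, 395, 437, 392, 533, 481, 581, 498, 461, 603
Mean correct RT = 5337/11 = 485.1818 ms
Proportion correct = 11/13
IES = 485.1818 / (11/13) = 573.397 ms

573 ms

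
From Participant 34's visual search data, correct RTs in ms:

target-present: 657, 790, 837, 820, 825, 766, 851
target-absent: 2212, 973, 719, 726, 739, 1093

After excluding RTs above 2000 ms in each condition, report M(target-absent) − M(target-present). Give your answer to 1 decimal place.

target-absent: exclude 2212
M(target-present) = 5546/7 = 792.286
M(target-absent) = 4250/5 = 850.000
Difference = 850.000 − 792.286 = 57.714 ms

57.7 ms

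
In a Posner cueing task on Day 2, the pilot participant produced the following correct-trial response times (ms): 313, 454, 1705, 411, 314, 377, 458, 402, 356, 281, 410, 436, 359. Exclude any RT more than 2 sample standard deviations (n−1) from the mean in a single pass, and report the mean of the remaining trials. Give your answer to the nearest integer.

381 ms

n = 13, ΣRT = 6276, M = 482.769
Σ(x−M)² = 1655038.31; s = √(1655038.31/12) = 371.376
Cutoffs: 482.769 ± 2·371.376 → [-260.0, 1225.5]
Outside: 1705 → excluded.
Retained (n=12): Σ = 4571, mean = 4571/12 = 380.917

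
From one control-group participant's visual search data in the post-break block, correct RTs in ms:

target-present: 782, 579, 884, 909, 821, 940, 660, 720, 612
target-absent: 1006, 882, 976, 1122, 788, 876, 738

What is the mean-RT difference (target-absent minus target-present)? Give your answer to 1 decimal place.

145.1 ms

M(target-present) = 6907/9 = 767.444
M(target-absent) = 6388/7 = 912.571
Difference = 912.571 − 767.444 = 145.127 ms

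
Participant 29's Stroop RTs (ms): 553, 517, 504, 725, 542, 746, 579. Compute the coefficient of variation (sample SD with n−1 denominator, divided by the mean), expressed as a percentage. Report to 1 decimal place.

16.6%

n = 7, Σ = 4166, M = 595.1429
Σ(x−M)² = 58894.857; s = √(58894.857/6) = 99.0748
CV = 99.0748 / 595.1429 = 0.16647 = 16.647%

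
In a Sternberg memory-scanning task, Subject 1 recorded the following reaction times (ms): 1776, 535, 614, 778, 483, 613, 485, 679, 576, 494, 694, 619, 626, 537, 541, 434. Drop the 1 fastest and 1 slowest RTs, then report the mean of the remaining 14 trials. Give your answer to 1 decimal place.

591.0 ms

Sorted: 434, 483, 485, 494, 535, 537, 541, 576, 613, 614, 619, 626, 679, 694, 778, 1776
Drop lowest 1 (434) and highest 1 (1776)
Remaining (n=14): Σ = 8274, mean = 8274/14 = 591.000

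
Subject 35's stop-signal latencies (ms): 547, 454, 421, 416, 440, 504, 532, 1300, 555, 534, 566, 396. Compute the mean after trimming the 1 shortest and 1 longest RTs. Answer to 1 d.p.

Sorted: 396, 416, 421, 440, 454, 504, 532, 534, 547, 555, 566, 1300
Drop lowest 1 (396) and highest 1 (1300)
Remaining (n=10): Σ = 4969, mean = 4969/10 = 496.900

496.9 ms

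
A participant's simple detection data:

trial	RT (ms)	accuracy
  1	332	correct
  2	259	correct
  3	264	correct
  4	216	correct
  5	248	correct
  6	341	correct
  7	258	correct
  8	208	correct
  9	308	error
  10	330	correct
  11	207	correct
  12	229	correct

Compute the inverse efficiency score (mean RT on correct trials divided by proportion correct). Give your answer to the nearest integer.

287 ms

Correct trials (n=11): 332, 259, 264, 216, 248, 341, 258, 208, 330, 207, 229
Mean correct RT = 2892/11 = 262.9091 ms
Proportion correct = 11/12
IES = 262.9091 / (11/12) = 286.810 ms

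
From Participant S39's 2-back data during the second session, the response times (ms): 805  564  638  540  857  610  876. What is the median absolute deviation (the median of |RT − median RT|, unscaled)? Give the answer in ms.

Sorted: 540, 564, 610, 638, 805, 857, 876 → median = 638
|x − 638|: 167, 74, 0, 98, 219, 28, 238
Sorted deviations: 0, 28, 74, 98, 167, 219, 238 → MAD = 98

98 ms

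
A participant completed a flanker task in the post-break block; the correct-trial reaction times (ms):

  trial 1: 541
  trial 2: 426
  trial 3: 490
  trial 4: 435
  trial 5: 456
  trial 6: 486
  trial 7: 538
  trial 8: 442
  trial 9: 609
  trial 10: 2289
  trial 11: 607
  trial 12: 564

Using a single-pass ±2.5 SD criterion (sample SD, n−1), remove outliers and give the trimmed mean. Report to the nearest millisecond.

n = 12, ΣRT = 7883, M = 656.917
Σ(x−M)² = 2950894.92; s = √(2950894.92/11) = 517.941
Cutoffs: 656.917 ± 2.5·517.941 → [-637.9, 1951.8]
Outside: 2289 → excluded.
Retained (n=11): Σ = 5594, mean = 5594/11 = 508.545

509 ms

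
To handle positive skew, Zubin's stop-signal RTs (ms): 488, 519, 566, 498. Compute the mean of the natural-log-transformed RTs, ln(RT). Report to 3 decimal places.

ln(RT): 6.1903, 6.2519, 6.3386, 6.2106
Σ ln(RT) = 24.9914
Mean = 24.9914/4 = 6.24785

6.248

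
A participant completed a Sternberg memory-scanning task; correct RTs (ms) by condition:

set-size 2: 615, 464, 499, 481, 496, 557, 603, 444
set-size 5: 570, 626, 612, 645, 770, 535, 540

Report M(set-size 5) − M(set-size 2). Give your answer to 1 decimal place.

94.1 ms

M(set-size 2) = 4159/8 = 519.875
M(set-size 5) = 4298/7 = 614.000
Difference = 614.000 − 519.875 = 94.125 ms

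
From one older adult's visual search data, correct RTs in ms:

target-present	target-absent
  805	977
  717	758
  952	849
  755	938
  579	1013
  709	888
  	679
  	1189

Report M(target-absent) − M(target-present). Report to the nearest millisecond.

159 ms

M(target-present) = 4517/6 = 752.833
M(target-absent) = 7291/8 = 911.375
Difference = 911.375 − 752.833 = 158.542 ms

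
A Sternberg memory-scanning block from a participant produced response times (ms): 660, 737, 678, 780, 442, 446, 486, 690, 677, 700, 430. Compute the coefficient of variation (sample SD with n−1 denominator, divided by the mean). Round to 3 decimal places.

n = 11, Σ = 6726, M = 611.4545
Σ(x−M)² = 174014.727; s = √(174014.727/10) = 131.9146
CV = 131.9146 / 611.4545 = 0.21574

0.216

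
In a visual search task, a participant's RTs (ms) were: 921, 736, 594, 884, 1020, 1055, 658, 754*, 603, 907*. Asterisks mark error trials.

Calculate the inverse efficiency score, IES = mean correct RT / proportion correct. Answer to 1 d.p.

Correct trials (n=8): 921, 736, 594, 884, 1020, 1055, 658, 603
Mean correct RT = 6471/8 = 808.8750 ms
Proportion correct = 8/10
IES = 808.8750 / (8/10) = 1011.094 ms

1011.1 ms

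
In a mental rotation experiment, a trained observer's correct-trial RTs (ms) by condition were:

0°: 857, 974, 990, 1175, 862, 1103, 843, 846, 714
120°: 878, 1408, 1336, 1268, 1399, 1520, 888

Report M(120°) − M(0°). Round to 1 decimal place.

313.1 ms

M(0°) = 8364/9 = 929.333
M(120°) = 8697/7 = 1242.429
Difference = 1242.429 − 929.333 = 313.095 ms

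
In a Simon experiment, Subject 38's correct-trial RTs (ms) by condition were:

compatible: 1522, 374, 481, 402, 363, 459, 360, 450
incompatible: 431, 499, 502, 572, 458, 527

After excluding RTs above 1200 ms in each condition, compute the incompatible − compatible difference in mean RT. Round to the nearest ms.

compatible: exclude 1522
M(compatible) = 2889/7 = 412.714
M(incompatible) = 2989/6 = 498.167
Difference = 498.167 − 412.714 = 85.452 ms

85 ms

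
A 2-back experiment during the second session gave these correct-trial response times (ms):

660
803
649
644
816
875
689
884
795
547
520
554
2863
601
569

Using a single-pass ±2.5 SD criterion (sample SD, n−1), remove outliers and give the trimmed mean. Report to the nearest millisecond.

686 ms

n = 15, ΣRT = 12469, M = 831.267
Σ(x−M)² = 4629220.93; s = √(4629220.93/14) = 575.029
Cutoffs: 831.267 ± 2.5·575.029 → [-606.3, 2268.8]
Outside: 2863 → excluded.
Retained (n=14): Σ = 9606, mean = 9606/14 = 686.143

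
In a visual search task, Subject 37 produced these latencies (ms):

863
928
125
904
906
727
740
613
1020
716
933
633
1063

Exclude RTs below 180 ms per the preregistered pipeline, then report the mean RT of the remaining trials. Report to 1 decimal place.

837.2 ms

Excluded: 125
Retained (n=12): Σ = 10046
Mean = 10046/12 = 837.1667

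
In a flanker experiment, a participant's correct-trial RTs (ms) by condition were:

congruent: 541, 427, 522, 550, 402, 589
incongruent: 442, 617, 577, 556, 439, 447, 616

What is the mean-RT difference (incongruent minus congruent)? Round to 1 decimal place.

22.5 ms

M(congruent) = 3031/6 = 505.167
M(incongruent) = 3694/7 = 527.714
Difference = 527.714 − 505.167 = 22.548 ms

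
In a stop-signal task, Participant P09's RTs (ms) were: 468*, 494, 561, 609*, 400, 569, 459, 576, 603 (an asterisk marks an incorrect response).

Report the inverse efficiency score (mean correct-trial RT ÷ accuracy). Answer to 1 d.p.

672.6 ms

Correct trials (n=7): 494, 561, 400, 569, 459, 576, 603
Mean correct RT = 3662/7 = 523.1429 ms
Proportion correct = 7/9
IES = 523.1429 / (7/9) = 672.612 ms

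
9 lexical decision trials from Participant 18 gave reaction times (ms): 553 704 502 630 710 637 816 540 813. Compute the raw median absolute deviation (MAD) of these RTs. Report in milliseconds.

84 ms

Sorted: 502, 540, 553, 630, 637, 704, 710, 813, 816 → median = 637
|x − 637|: 84, 67, 135, 7, 73, 0, 179, 97, 176
Sorted deviations: 0, 7, 67, 73, 84, 97, 135, 176, 179 → MAD = 84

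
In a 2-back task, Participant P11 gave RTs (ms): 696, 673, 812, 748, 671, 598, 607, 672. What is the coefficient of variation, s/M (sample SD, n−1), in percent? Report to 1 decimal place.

n = 8, Σ = 5477, M = 684.6250
Σ(x−M)² = 34379.875; s = √(34379.875/7) = 70.0815
CV = 70.0815 / 684.6250 = 0.10236 = 10.236%

10.2%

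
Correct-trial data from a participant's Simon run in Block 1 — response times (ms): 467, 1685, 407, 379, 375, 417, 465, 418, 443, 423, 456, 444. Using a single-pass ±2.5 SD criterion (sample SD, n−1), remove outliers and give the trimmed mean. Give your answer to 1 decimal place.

426.7 ms

n = 12, ΣRT = 6379, M = 531.583
Σ(x−M)² = 1461346.92; s = √(1461346.92/11) = 364.486
Cutoffs: 531.583 ± 2.5·364.486 → [-379.6, 1442.8]
Outside: 1685 → excluded.
Retained (n=11): Σ = 4694, mean = 4694/11 = 426.727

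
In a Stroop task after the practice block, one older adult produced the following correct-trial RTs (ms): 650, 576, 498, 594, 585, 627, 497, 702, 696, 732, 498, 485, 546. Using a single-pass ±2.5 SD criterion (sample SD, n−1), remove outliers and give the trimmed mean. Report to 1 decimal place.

591.2 ms

n = 13, ΣRT = 7686, M = 591.231
Σ(x−M)² = 87668.31; s = √(87668.31/12) = 85.473
Cutoffs: 591.231 ± 2.5·85.473 → [377.5, 804.9]
No RTs fall outside the cutoffs; all 13 retained. Mean = 7686/13 = 591.231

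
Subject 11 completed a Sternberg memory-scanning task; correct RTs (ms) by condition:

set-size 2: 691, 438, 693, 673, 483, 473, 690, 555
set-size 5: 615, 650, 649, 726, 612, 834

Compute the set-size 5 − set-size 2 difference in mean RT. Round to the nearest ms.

M(set-size 2) = 4696/8 = 587.000
M(set-size 5) = 4086/6 = 681.000
Difference = 681.000 − 587.000 = 94.000 ms

94 ms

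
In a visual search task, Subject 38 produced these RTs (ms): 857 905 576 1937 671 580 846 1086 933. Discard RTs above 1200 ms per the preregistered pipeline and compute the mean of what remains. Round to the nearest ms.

807 ms

Excluded: 1937
Retained (n=8): Σ = 6454
Mean = 6454/8 = 806.7500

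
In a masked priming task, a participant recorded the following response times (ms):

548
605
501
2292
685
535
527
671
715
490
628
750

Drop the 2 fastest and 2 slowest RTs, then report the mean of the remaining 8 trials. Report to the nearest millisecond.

Sorted: 490, 501, 527, 535, 548, 605, 628, 671, 685, 715, 750, 2292
Drop lowest 2 (490, 501) and highest 2 (750, 2292)
Remaining (n=8): Σ = 4914, mean = 4914/8 = 614.250

614 ms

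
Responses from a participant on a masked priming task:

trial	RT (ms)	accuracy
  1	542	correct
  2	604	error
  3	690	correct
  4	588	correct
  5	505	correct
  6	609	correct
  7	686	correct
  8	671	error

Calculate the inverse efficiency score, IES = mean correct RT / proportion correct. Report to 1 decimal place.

804.4 ms

Correct trials (n=6): 542, 690, 588, 505, 609, 686
Mean correct RT = 3620/6 = 603.3333 ms
Proportion correct = 6/8
IES = 603.3333 / (6/8) = 804.444 ms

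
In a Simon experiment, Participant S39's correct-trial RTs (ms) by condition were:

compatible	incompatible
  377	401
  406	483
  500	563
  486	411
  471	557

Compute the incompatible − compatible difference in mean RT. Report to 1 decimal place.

M(compatible) = 2240/5 = 448.000
M(incompatible) = 2415/5 = 483.000
Difference = 483.000 − 448.000 = 35.000 ms

35.0 ms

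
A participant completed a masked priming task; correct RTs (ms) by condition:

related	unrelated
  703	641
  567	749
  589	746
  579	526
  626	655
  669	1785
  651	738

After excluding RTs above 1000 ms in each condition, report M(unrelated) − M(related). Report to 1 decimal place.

49.5 ms

unrelated: exclude 1785
M(related) = 4384/7 = 626.286
M(unrelated) = 4055/6 = 675.833
Difference = 675.833 − 626.286 = 49.548 ms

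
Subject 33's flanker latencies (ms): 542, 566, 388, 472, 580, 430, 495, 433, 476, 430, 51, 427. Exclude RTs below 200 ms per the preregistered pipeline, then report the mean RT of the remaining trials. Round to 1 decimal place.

476.3 ms

Excluded: 51
Retained (n=11): Σ = 5239
Mean = 5239/11 = 476.2727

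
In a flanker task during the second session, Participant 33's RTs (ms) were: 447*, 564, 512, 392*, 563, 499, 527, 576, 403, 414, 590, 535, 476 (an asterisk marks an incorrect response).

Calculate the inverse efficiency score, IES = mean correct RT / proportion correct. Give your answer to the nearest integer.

Correct trials (n=11): 564, 512, 563, 499, 527, 576, 403, 414, 590, 535, 476
Mean correct RT = 5659/11 = 514.4545 ms
Proportion correct = 11/13
IES = 514.4545 / (11/13) = 607.992 ms

608 ms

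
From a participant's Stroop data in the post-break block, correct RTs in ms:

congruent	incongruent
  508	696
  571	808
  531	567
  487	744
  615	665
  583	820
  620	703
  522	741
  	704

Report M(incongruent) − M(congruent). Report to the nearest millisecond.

M(congruent) = 4437/8 = 554.625
M(incongruent) = 6448/9 = 716.444
Difference = 716.444 − 554.625 = 161.819 ms

162 ms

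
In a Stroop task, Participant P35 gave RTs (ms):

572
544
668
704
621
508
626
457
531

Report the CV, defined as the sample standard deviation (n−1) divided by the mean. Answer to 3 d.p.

n = 9, Σ = 5231, M = 581.2222
Σ(x−M)² = 50977.556; s = √(50977.556/8) = 79.8260
CV = 79.8260 / 581.2222 = 0.13734

0.137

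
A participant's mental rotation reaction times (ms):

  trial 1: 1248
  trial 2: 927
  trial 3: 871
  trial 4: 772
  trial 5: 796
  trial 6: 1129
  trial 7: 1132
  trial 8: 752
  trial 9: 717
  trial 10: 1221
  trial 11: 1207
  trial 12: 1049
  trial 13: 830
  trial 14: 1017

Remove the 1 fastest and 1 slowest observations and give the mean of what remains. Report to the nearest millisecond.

Sorted: 717, 752, 772, 796, 830, 871, 927, 1017, 1049, 1129, 1132, 1207, 1221, 1248
Drop lowest 1 (717) and highest 1 (1248)
Remaining (n=12): Σ = 11703, mean = 11703/12 = 975.250

975 ms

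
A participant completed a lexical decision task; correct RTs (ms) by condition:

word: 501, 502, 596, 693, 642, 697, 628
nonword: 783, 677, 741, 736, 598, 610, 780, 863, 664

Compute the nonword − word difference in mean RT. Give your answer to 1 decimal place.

108.5 ms

M(word) = 4259/7 = 608.429
M(nonword) = 6452/9 = 716.889
Difference = 716.889 − 608.429 = 108.460 ms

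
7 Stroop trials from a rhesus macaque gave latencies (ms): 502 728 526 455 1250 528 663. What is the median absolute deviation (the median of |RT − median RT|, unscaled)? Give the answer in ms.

73 ms

Sorted: 455, 502, 526, 528, 663, 728, 1250 → median = 528
|x − 528|: 26, 200, 2, 73, 722, 0, 135
Sorted deviations: 0, 2, 26, 73, 135, 200, 722 → MAD = 73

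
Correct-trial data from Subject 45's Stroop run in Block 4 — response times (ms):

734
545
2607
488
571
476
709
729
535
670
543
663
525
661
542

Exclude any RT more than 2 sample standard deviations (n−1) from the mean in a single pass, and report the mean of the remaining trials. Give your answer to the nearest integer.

599 ms

n = 15, ΣRT = 10998, M = 733.200
Σ(x−M)² = 3869232.40; s = √(3869232.40/14) = 525.713
Cutoffs: 733.200 ± 2·525.713 → [-318.2, 1784.6]
Outside: 2607 → excluded.
Retained (n=14): Σ = 8391, mean = 8391/14 = 599.357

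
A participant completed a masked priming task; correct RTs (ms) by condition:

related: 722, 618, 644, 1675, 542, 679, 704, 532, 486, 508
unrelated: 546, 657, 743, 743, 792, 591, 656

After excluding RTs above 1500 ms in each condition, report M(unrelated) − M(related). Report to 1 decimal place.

71.5 ms

related: exclude 1675
M(related) = 5435/9 = 603.889
M(unrelated) = 4728/7 = 675.429
Difference = 675.429 − 603.889 = 71.540 ms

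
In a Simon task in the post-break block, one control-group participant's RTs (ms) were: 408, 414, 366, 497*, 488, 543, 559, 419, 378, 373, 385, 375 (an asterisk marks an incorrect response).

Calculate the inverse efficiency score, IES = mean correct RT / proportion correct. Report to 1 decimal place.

466.9 ms

Correct trials (n=11): 408, 414, 366, 488, 543, 559, 419, 378, 373, 385, 375
Mean correct RT = 4708/11 = 428.0000 ms
Proportion correct = 11/12
IES = 428.0000 / (11/12) = 466.909 ms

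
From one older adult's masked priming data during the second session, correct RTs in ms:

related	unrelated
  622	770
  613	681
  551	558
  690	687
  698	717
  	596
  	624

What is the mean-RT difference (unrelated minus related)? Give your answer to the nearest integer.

27 ms

M(related) = 3174/5 = 634.800
M(unrelated) = 4633/7 = 661.857
Difference = 661.857 − 634.800 = 27.057 ms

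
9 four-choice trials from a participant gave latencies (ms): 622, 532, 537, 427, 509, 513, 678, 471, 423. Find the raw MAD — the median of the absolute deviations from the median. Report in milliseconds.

Sorted: 423, 427, 471, 509, 513, 532, 537, 622, 678 → median = 513
|x − 513|: 109, 19, 24, 86, 4, 0, 165, 42, 90
Sorted deviations: 0, 4, 19, 24, 42, 86, 90, 109, 165 → MAD = 42

42 ms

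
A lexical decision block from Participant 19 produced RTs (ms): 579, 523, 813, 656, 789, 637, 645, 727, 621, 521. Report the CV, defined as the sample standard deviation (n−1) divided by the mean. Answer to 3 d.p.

n = 10, Σ = 6511, M = 651.1000
Σ(x−M)² = 90688.900; s = √(90688.900/9) = 100.3820
CV = 100.3820 / 651.1000 = 0.15417

0.154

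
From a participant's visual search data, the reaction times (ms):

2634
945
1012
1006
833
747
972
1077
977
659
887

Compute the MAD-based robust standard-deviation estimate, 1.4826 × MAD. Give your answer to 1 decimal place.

126.0 ms

Sorted: 659, 747, 833, 887, 945, 972, 977, 1006, 1012, 1077, 2634 → median = 972
|x − 972| sorted: 0, 5, 27, 34, 40, 85, 105, 139, 225, 313, 1662 → MAD = 85
Robust SD ≈ 1.4826 × 85 = 126.021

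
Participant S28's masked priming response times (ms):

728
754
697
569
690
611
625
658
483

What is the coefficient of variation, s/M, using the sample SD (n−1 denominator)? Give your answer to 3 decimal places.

0.131

n = 9, Σ = 5815, M = 646.1111
Σ(x−M)² = 57232.889; s = √(57232.889/8) = 84.5820
CV = 84.5820 / 646.1111 = 0.13091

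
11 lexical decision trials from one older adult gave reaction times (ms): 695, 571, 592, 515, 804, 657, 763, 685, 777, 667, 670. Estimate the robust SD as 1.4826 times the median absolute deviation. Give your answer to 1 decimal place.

115.6 ms

Sorted: 515, 571, 592, 657, 667, 670, 685, 695, 763, 777, 804 → median = 670
|x − 670| sorted: 0, 3, 13, 15, 25, 78, 93, 99, 107, 134, 155 → MAD = 78
Robust SD ≈ 1.4826 × 78 = 115.643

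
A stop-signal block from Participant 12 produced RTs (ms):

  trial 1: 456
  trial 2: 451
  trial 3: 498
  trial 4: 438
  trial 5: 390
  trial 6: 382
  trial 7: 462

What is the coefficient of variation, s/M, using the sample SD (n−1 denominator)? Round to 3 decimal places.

0.093

n = 7, Σ = 3077, M = 439.5714
Σ(x−M)² = 10091.714; s = √(10091.714/6) = 41.0116
CV = 41.0116 / 439.5714 = 0.09330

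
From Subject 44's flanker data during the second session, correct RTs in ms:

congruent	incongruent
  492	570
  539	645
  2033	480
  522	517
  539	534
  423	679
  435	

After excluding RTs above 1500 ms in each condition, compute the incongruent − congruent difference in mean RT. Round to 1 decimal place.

congruent: exclude 2033
M(congruent) = 2950/6 = 491.667
M(incongruent) = 3425/6 = 570.833
Difference = 570.833 − 491.667 = 79.167 ms

79.2 ms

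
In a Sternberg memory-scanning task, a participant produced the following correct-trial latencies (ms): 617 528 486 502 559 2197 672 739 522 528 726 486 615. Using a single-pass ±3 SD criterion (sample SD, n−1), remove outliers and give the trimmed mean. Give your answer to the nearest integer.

582 ms

n = 13, ΣRT = 9177, M = 705.923
Σ(x−M)² = 2499176.92; s = √(2499176.92/12) = 456.360
Cutoffs: 705.923 ± 3·456.360 → [-663.2, 2075.0]
Outside: 2197 → excluded.
Retained (n=12): Σ = 6980, mean = 6980/12 = 581.667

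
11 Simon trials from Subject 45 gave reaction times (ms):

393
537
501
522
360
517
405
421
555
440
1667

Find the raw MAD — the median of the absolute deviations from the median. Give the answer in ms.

Sorted: 360, 393, 405, 421, 440, 501, 517, 522, 537, 555, 1667 → median = 501
|x − 501|: 108, 36, 0, 21, 141, 16, 96, 80, 54, 61, 1166
Sorted deviations: 0, 16, 21, 36, 54, 61, 80, 96, 108, 141, 1166 → MAD = 61

61 ms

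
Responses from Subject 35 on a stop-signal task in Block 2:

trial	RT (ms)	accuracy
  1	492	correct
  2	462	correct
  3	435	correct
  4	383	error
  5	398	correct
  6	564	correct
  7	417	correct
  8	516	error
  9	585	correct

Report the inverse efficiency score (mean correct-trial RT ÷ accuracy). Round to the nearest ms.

616 ms

Correct trials (n=7): 492, 462, 435, 398, 564, 417, 585
Mean correct RT = 3353/7 = 479.0000 ms
Proportion correct = 7/9
IES = 479.0000 / (7/9) = 615.857 ms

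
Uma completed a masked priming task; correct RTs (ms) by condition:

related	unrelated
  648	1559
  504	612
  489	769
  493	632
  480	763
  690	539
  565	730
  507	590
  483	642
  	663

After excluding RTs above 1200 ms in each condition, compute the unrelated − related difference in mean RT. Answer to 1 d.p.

120.1 ms

unrelated: exclude 1559
M(related) = 4859/9 = 539.889
M(unrelated) = 5940/9 = 660.000
Difference = 660.000 − 539.889 = 120.111 ms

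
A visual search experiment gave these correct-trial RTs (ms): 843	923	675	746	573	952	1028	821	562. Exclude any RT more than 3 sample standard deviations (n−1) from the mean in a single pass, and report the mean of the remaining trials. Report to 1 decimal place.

791.4 ms

n = 9, ΣRT = 7123, M = 791.444
Σ(x−M)² = 218562.22; s = √(218562.22/8) = 165.288
Cutoffs: 791.444 ± 3·165.288 → [295.6, 1287.3]
No RTs fall outside the cutoffs; all 9 retained. Mean = 7123/9 = 791.444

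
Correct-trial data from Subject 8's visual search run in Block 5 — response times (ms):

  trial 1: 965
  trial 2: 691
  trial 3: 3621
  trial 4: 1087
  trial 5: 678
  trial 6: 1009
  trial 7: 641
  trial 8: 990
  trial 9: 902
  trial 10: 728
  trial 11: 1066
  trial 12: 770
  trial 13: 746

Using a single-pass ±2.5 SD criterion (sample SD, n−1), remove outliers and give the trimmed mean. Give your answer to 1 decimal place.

n = 13, ΣRT = 13894, M = 1068.769
Σ(x−M)² = 7350542.31; s = √(7350542.31/12) = 782.653
Cutoffs: 1068.769 ± 2.5·782.653 → [-887.9, 3025.4]
Outside: 3621 → excluded.
Retained (n=12): Σ = 10273, mean = 10273/12 = 856.083

856.1 ms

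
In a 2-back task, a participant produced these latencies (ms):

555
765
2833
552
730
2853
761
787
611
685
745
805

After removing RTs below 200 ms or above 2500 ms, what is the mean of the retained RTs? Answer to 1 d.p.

Excluded: 2833, 2853
Retained (n=10): Σ = 6996
Mean = 6996/10 = 699.6000

699.6 ms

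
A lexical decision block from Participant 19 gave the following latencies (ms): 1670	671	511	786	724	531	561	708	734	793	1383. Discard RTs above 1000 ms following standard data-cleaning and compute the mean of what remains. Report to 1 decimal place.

668.8 ms

Excluded: 1383, 1670
Retained (n=9): Σ = 6019
Mean = 6019/9 = 668.7778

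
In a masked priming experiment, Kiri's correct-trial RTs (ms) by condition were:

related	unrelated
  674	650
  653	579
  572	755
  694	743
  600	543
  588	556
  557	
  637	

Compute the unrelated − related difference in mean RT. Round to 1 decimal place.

15.8 ms

M(related) = 4975/8 = 621.875
M(unrelated) = 3826/6 = 637.667
Difference = 637.667 − 621.875 = 15.792 ms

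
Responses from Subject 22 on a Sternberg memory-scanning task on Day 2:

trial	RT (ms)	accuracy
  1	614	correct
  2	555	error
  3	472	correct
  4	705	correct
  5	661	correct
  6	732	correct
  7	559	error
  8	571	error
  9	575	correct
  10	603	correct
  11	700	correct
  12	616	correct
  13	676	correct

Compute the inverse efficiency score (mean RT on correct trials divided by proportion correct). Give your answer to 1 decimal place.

Correct trials (n=10): 614, 472, 705, 661, 732, 575, 603, 700, 616, 676
Mean correct RT = 6354/10 = 635.4000 ms
Proportion correct = 10/13
IES = 635.4000 / (10/13) = 826.020 ms

826.0 ms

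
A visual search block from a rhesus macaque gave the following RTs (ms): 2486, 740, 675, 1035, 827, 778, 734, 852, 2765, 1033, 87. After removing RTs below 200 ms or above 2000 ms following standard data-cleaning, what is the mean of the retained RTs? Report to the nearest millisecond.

Excluded: 87, 2486, 2765
Retained (n=8): Σ = 6674
Mean = 6674/8 = 834.2500

834 ms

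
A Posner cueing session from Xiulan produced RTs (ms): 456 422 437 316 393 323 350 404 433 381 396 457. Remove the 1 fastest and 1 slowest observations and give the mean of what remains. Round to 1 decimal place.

399.5 ms

Sorted: 316, 323, 350, 381, 393, 396, 404, 422, 433, 437, 456, 457
Drop lowest 1 (316) and highest 1 (457)
Remaining (n=10): Σ = 3995, mean = 3995/10 = 399.500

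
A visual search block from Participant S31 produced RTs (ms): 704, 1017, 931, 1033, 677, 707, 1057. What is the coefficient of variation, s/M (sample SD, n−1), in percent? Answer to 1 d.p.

19.7%

n = 7, Σ = 6126, M = 875.1429
Σ(x−M)² = 178056.857; s = √(178056.857/6) = 172.2676
CV = 172.2676 / 875.1429 = 0.19685 = 19.685%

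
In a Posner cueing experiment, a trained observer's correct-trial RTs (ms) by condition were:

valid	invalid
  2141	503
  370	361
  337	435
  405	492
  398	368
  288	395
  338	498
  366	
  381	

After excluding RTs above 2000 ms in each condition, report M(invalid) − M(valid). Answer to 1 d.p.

valid: exclude 2141
M(valid) = 2883/8 = 360.375
M(invalid) = 3052/7 = 436.000
Difference = 436.000 − 360.375 = 75.625 ms

75.6 ms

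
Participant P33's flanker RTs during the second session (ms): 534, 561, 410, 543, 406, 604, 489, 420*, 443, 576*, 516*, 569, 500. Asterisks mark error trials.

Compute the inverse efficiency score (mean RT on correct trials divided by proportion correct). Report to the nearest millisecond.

658 ms

Correct trials (n=10): 534, 561, 410, 543, 406, 604, 489, 443, 569, 500
Mean correct RT = 5059/10 = 505.9000 ms
Proportion correct = 10/13
IES = 505.9000 / (10/13) = 657.670 ms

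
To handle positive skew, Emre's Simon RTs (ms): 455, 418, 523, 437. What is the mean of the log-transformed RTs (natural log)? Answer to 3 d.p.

6.124

ln(RT): 6.1203, 6.0355, 6.2596, 6.0799
Σ ln(RT) = 24.4953
Mean = 24.4953/4 = 6.12382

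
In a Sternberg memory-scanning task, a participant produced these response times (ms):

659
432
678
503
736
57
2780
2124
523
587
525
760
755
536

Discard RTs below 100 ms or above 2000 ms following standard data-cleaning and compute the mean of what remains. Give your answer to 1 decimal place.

608.5 ms

Excluded: 57, 2124, 2780
Retained (n=11): Σ = 6694
Mean = 6694/11 = 608.5455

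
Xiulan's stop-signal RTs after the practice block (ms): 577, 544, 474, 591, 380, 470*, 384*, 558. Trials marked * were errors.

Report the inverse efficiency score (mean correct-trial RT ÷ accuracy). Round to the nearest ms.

Correct trials (n=6): 577, 544, 474, 591, 380, 558
Mean correct RT = 3124/6 = 520.6667 ms
Proportion correct = 6/8
IES = 520.6667 / (6/8) = 694.222 ms

694 ms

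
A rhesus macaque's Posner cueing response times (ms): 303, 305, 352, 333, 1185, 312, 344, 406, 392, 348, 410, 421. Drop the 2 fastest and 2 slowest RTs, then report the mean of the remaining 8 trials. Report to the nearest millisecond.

362 ms

Sorted: 303, 305, 312, 333, 344, 348, 352, 392, 406, 410, 421, 1185
Drop lowest 2 (303, 305) and highest 2 (421, 1185)
Remaining (n=8): Σ = 2897, mean = 2897/8 = 362.125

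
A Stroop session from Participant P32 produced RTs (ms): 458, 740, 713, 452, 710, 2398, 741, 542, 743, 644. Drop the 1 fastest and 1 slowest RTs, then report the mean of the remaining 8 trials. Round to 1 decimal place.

Sorted: 452, 458, 542, 644, 710, 713, 740, 741, 743, 2398
Drop lowest 1 (452) and highest 1 (2398)
Remaining (n=8): Σ = 5291, mean = 5291/8 = 661.375

661.4 ms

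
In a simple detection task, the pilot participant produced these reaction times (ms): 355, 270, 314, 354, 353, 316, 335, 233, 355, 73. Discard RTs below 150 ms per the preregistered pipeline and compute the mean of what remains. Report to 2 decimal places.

320.56 ms

Excluded: 73
Retained (n=9): Σ = 2885
Mean = 2885/9 = 320.5556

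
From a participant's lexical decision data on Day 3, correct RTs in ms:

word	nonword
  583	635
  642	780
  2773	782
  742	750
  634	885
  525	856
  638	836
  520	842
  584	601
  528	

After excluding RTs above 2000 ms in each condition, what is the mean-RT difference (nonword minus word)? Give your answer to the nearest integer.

175 ms

word: exclude 2773
M(word) = 5396/9 = 599.556
M(nonword) = 6967/9 = 774.111
Difference = 774.111 − 599.556 = 174.556 ms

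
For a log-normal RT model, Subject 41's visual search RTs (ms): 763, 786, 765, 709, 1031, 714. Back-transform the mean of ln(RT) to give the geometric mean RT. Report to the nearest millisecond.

ln(RT): 6.6373, 6.6670, 6.6399, 6.5639, 6.9383, 6.5709
Mean ln(RT) = 40.0171/6 = 6.66952
Geometric mean = exp(6.66952) = 788.02 ms

788 ms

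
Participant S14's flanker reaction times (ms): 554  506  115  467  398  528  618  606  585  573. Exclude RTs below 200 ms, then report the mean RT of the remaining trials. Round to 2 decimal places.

537.22 ms

Excluded: 115
Retained (n=9): Σ = 4835
Mean = 4835/9 = 537.2222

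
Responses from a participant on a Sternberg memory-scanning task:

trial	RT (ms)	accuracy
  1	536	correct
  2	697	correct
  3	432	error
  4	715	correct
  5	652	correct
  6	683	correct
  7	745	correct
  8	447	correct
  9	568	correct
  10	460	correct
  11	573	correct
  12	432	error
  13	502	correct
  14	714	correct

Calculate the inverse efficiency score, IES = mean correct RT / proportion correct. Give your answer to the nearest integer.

709 ms

Correct trials (n=12): 536, 697, 715, 652, 683, 745, 447, 568, 460, 573, 502, 714
Mean correct RT = 7292/12 = 607.6667 ms
Proportion correct = 12/14
IES = 607.6667 / (12/14) = 708.944 ms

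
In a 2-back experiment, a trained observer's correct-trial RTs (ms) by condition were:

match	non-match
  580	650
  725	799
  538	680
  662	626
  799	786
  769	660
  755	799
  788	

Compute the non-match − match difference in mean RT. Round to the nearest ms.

12 ms

M(match) = 5616/8 = 702.000
M(non-match) = 5000/7 = 714.286
Difference = 714.286 − 702.000 = 12.286 ms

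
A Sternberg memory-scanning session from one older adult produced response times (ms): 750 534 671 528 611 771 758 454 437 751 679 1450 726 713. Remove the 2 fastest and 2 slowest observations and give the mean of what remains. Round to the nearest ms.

672 ms

Sorted: 437, 454, 528, 534, 611, 671, 679, 713, 726, 750, 751, 758, 771, 1450
Drop lowest 2 (437, 454) and highest 2 (771, 1450)
Remaining (n=10): Σ = 6721, mean = 6721/10 = 672.100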